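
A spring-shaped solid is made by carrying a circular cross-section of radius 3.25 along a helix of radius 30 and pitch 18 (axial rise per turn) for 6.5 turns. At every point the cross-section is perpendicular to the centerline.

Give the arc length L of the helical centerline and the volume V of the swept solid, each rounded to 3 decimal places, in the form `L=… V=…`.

L=1230.795 V=40841.553

2πR = 2π·30 = 188.495559
per-turn = √(188.495559² + 18²) = √(35530.5758 + 324) = √35854.5758 = 189.353046
L = 6.5 × 189.353046 = 1230.794796
V = π·3.25² × L = 33.183072 × 1230.794796 = 40841.552823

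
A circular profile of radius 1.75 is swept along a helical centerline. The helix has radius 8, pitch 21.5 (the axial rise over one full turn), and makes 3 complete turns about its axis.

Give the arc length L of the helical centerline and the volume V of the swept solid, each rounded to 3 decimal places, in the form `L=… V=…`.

2πR = 2π·8 = 50.265482
per-turn = √(50.265482² + 21.5²) = √(2526.6187 + 462.25) = √2988.8687 = 54.670547
L = 3 × 54.670547 = 164.011641
V = π·1.75² × L = 9.621128 × 164.011641 = 1577.976914

L=164.012 V=1577.977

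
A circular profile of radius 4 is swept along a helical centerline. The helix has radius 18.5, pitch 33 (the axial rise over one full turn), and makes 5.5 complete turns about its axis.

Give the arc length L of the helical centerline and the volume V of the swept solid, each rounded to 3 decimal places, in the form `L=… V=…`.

2πR = 2π·18.5 = 116.238928
per-turn = √(116.238928² + 33²) = √(13511.4884 + 1089) = √14600.4884 = 120.832481
L = 5.5 × 120.832481 = 664.578645
V = π·4² × L = 50.265482 × 664.578645 = 33405.366202

L=664.579 V=33405.366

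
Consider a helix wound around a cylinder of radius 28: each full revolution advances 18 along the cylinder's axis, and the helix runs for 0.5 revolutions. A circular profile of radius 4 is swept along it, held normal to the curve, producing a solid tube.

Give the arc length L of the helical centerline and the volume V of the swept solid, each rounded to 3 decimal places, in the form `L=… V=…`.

2πR = 2π·28 = 175.929189
per-turn = √(175.929189² + 18²) = √(30951.0794 + 324) = √31275.0794 = 176.847616
L = 0.5 × 176.847616 = 88.423808
V = π·4² × L = 50.265482 × 88.423808 = 4444.665378

L=88.424 V=4444.665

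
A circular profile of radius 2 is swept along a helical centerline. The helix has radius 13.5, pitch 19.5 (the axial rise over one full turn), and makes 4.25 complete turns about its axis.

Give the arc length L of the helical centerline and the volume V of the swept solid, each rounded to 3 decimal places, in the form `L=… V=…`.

2πR = 2π·13.5 = 84.823002
per-turn = √(84.823002² + 19.5²) = √(7194.9416 + 380.25) = √7575.1916 = 87.035577
L = 4.25 × 87.035577 = 369.901201
V = π·2² × L = 12.566371 × 369.901201 = 4648.315581

L=369.901 V=4648.316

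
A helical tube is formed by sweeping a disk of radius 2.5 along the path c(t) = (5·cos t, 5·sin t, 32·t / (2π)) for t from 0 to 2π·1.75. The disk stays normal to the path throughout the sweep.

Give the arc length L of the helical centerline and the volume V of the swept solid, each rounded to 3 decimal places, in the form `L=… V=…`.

2πR = 2π·5 = 31.415927
per-turn = √(31.415927² + 32²) = √(986.9604 + 1024) = √2010.9604 = 44.843734
L = 1.75 × 44.843734 = 78.476534
V = π·2.5² × L = 19.634954 × 78.476534 = 1540.883137

L=78.477 V=1540.883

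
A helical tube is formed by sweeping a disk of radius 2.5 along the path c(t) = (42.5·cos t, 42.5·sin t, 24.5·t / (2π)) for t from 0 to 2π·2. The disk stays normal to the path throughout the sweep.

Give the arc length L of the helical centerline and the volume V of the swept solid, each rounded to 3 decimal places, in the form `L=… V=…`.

2πR = 2π·42.5 = 267.035376
per-turn = √(267.035376² + 24.5²) = √(71307.8918 + 600.25) = √71908.1418 = 268.156935
L = 2 × 268.156935 = 536.313870
V = π·2.5² × L = 19.634954 × 536.313870 = 10530.498213

L=536.314 V=10530.498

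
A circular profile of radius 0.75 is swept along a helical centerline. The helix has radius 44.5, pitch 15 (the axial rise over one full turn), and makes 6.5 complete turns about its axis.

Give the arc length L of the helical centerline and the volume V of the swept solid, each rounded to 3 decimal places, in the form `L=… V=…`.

2πR = 2π·44.5 = 279.601746
per-turn = √(279.601746² + 15²) = √(78177.1365 + 225) = √78402.1365 = 280.003815
L = 6.5 × 280.003815 = 1820.024798
V = π·0.75² × L = 1.767146 × 1820.024798 = 3216.249301

L=1820.025 V=3216.249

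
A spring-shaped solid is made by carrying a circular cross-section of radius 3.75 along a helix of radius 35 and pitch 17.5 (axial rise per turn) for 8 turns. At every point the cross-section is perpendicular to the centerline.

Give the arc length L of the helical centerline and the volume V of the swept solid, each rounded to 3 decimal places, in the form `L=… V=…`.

L=1764.854 V=77968.840

2πR = 2π·35 = 219.911486
per-turn = √(219.911486² + 17.5²) = √(48361.0616 + 306.25) = √48667.3116 = 220.606690
L = 8 × 220.606690 = 1764.853518
V = π·3.75² × L = 44.178647 × 1764.853518 = 77968.840036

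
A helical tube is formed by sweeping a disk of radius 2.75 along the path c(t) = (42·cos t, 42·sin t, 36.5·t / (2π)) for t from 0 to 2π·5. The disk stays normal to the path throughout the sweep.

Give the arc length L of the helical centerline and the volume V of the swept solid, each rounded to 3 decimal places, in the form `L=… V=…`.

2πR = 2π·42 = 263.893783
per-turn = √(263.893783² + 36.5²) = √(69639.9287 + 1332.25) = √70972.1787 = 266.406041
L = 5 × 266.406041 = 1332.030205
V = π·2.75² × L = 23.758294 × 1332.030205 = 31646.765811

L=1332.030 V=31646.766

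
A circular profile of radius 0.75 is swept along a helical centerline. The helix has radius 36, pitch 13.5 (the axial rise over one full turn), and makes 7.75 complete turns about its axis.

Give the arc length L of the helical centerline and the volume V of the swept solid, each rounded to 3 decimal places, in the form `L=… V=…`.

2πR = 2π·36 = 226.194671
per-turn = √(226.194671² + 13.5²) = √(51164.0292 + 182.25) = √51346.2792 = 226.597174
L = 7.75 × 226.597174 = 1756.128098
V = π·0.75² × L = 1.767146 × 1756.128098 = 3103.334511

L=1756.128 V=3103.335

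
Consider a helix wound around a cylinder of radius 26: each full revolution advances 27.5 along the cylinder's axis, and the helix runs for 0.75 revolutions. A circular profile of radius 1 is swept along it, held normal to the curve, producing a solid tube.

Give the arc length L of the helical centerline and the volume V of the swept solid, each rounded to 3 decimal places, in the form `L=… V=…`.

2πR = 2π·26 = 163.362818
per-turn = √(163.362818² + 27.5²) = √(26687.4103 + 756.25) = √27443.6603 = 165.661282
L = 0.75 × 165.661282 = 124.245961
V = π·1² × L = 3.141593 × 124.245961 = 390.330200

L=124.246 V=390.330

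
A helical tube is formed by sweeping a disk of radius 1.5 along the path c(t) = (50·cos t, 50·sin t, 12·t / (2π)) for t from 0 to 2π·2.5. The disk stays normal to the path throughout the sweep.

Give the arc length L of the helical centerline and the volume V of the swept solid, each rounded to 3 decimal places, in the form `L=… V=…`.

L=785.971 V=5555.701

2πR = 2π·50 = 314.159265
per-turn = √(314.159265² + 12²) = √(98696.0440 + 144) = √98840.0440 = 314.388365
L = 2.5 × 314.388365 = 785.970912
V = π·1.5² × L = 7.068583 × 785.970912 = 5555.700999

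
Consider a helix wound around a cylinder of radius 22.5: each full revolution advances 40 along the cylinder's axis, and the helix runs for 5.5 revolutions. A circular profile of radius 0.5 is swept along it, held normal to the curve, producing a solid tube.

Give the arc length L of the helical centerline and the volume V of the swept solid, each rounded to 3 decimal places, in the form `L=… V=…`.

L=808.069 V=634.656

2πR = 2π·22.5 = 141.371669
per-turn = √(141.371669² + 40²) = √(19985.9489 + 1600) = √21585.9489 = 146.921574
L = 5.5 × 146.921574 = 808.068657
V = π·0.5² × L = 0.785398 × 808.068657 = 634.655639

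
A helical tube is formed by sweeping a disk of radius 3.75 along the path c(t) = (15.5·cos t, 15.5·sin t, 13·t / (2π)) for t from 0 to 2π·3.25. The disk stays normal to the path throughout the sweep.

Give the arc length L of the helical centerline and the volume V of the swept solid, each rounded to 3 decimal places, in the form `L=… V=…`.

L=319.323 V=14107.252

2πR = 2π·15.5 = 97.389372
per-turn = √(97.389372² + 13²) = √(9484.6898 + 169) = √9653.6898 = 98.253192
L = 3.25 × 98.253192 = 319.322876
V = π·3.75² × L = 44.178647 × 319.322876 = 14107.252498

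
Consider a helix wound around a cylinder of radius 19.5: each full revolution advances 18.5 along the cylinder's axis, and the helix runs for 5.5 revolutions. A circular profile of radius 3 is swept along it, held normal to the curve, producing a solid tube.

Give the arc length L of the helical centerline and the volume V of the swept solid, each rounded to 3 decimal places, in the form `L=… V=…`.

L=681.510 V=19269.244

2πR = 2π·19.5 = 122.522113
per-turn = √(122.522113² + 18.5²) = √(15011.6683 + 342.25) = √15353.9183 = 123.910929
L = 5.5 × 123.910929 = 681.510109
V = π·3² × L = 28.274334 × 681.510109 = 19269.244360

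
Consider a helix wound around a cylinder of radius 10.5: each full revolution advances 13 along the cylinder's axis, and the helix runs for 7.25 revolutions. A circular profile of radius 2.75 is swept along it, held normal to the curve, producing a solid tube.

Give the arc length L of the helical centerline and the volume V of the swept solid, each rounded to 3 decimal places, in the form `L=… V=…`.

L=487.505 V=11582.287

2πR = 2π·10.5 = 65.973446
per-turn = √(65.973446² + 13²) = √(4352.4955 + 169) = √4521.4955 = 67.242067
L = 7.25 × 67.242067 = 487.504984
V = π·2.75² × L = 23.758294 × 487.504984 = 11582.286951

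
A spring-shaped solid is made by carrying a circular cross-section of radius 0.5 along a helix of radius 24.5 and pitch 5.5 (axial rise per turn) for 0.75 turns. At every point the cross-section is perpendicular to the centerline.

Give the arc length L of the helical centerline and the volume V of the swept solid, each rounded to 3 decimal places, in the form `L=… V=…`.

L=115.527 V=90.735

2πR = 2π·24.5 = 153.938040
per-turn = √(153.938040² + 5.5²) = √(23696.9202 + 30.25) = √23727.1702 = 154.036263
L = 0.75 × 154.036263 = 115.527197
V = π·0.5² × L = 0.785398 × 115.527197 = 90.734848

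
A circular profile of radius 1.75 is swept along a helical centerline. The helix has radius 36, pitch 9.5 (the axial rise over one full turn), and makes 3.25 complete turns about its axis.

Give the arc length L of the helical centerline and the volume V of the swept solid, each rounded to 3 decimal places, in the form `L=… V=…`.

2πR = 2π·36 = 226.194671
per-turn = √(226.194671² + 9.5²) = √(51164.0292 + 90.25) = √51254.2792 = 226.394079
L = 3.25 × 226.394079 = 735.780758
V = π·1.75² × L = 9.621128 × 735.780758 = 7079.040488

L=735.781 V=7079.040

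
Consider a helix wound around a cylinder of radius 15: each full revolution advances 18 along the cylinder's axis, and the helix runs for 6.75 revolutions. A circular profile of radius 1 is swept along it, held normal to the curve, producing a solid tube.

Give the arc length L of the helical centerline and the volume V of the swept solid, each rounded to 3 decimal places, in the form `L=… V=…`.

2πR = 2π·15 = 94.247780
per-turn = √(94.247780² + 18²) = √(8882.6440 + 324) = √9206.6440 = 95.951258
L = 6.75 × 95.951258 = 647.670993
V = π·1² × L = 3.141593 × 647.670993 = 2034.718434

L=647.671 V=2034.718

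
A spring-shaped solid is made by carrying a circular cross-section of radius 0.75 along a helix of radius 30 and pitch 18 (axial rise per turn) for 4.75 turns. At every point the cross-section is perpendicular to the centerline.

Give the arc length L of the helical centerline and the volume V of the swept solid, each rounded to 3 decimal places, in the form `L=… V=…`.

L=899.427 V=1589.419

2πR = 2π·30 = 188.495559
per-turn = √(188.495559² + 18²) = √(35530.5758 + 324) = √35854.5758 = 189.353046
L = 4.75 × 189.353046 = 899.426966
V = π·0.75² × L = 1.767146 × 899.426966 = 1589.418647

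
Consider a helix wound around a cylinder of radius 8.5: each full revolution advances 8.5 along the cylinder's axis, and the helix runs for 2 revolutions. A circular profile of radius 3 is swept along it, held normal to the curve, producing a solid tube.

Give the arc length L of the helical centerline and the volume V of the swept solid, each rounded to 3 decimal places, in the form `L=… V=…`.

L=108.159 V=3058.110

2πR = 2π·8.5 = 53.407075
per-turn = √(53.407075² + 8.5²) = √(2852.3157 + 72.25) = √2924.5657 = 54.079254
L = 2 × 54.079254 = 108.158507
V = π·3² × L = 28.274334 × 108.158507 = 3058.109746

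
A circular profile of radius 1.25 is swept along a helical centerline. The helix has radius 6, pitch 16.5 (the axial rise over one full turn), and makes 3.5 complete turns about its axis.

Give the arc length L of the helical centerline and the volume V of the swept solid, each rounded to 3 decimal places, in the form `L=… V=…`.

L=144.031 V=707.012

2πR = 2π·6 = 37.699112
per-turn = √(37.699112² + 16.5²) = √(1421.2230 + 272.25) = √1693.4730 = 41.151829
L = 3.5 × 41.151829 = 144.031402
V = π·1.25² × L = 4.908739 × 144.031402 = 707.012490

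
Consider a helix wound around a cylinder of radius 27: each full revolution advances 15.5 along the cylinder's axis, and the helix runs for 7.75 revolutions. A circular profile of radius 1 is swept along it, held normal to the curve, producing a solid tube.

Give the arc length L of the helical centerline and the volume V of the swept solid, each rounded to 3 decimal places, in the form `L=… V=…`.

2πR = 2π·27 = 169.646003
per-turn = √(169.646003² + 15.5²) = √(28779.7664 + 240.25) = √29020.0164 = 170.352624
L = 7.75 × 170.352624 = 1320.232834
V = π·1² × L = 3.141593 × 1320.232834 = 4147.633774

L=1320.233 V=4147.634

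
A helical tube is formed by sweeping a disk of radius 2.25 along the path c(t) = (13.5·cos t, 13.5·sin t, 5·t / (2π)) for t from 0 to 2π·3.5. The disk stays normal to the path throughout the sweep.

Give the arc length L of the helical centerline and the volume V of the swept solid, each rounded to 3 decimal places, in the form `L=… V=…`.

2πR = 2π·13.5 = 84.823002
per-turn = √(84.823002² + 5²) = √(7194.9416 + 25) = √7219.9416 = 84.970240
L = 3.5 × 84.970240 = 297.395838
V = π·2.25² × L = 15.904313 × 297.395838 = 4729.876442

L=297.396 V=4729.876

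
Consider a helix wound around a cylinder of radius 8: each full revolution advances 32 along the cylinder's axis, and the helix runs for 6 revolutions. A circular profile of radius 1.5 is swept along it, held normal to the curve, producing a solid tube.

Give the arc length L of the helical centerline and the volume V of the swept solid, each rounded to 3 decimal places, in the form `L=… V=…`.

2πR = 2π·8 = 50.265482
per-turn = √(50.265482² + 32²) = √(2526.6187 + 1024) = √3550.6187 = 59.587068
L = 6 × 59.587068 = 357.522411
V = π·1.5² × L = 7.068583 × 357.522411 = 2527.177003

L=357.522 V=2527.177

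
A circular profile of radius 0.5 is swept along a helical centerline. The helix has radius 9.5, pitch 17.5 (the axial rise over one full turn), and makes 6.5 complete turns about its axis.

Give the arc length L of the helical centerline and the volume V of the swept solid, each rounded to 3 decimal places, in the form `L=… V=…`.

2πR = 2π·9.5 = 59.690260
per-turn = √(59.690260² + 17.5²) = √(3562.9272 + 306.25) = √3869.1772 = 62.202710
L = 6.5 × 62.202710 = 404.317618
V = π·0.5² × L = 0.785398 × 404.317618 = 317.550315

L=404.318 V=317.550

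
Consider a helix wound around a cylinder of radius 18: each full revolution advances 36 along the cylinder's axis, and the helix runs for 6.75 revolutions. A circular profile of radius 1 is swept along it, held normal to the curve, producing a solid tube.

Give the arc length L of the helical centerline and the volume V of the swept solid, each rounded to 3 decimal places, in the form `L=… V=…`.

2πR = 2π·18 = 113.097336
per-turn = √(113.097336² + 36²) = √(12791.0073 + 1296) = √14087.0073 = 118.688699
L = 6.75 × 118.688699 = 801.148719
V = π·1² × L = 3.141593 × 801.148719 = 2516.882931

L=801.149 V=2516.883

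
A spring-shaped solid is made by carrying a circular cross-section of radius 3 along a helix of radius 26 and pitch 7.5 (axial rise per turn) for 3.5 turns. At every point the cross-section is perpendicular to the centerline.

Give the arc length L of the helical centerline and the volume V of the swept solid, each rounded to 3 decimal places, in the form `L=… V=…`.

L=572.372 V=16183.440

2πR = 2π·26 = 163.362818
per-turn = √(163.362818² + 7.5²) = √(26687.4103 + 56.25) = √26743.6603 = 163.534890
L = 3.5 × 163.534890 = 572.372116
V = π·3² × L = 28.274334 × 572.372116 = 16183.440301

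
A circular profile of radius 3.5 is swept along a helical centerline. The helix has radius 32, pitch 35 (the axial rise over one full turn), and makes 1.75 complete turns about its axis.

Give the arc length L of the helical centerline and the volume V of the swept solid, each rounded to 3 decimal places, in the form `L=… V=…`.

2πR = 2π·32 = 201.061930
per-turn = √(201.061930² + 35²) = √(40425.8996 + 1225) = √41650.8996 = 204.085520
L = 1.75 × 204.085520 = 357.149661
V = π·3.5² × L = 38.484510 × 357.149661 = 13744.729689

L=357.150 V=13744.730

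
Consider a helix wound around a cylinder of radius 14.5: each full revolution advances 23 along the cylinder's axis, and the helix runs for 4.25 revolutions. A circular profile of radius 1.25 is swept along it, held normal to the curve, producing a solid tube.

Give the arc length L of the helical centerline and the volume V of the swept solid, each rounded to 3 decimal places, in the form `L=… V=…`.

2πR = 2π·14.5 = 91.106187
per-turn = √(91.106187² + 23²) = √(8300.3373 + 529) = √8829.3373 = 93.964553
L = 4.25 × 93.964553 = 399.349352
V = π·1.25² × L = 4.908739 × 399.349352 = 1960.301548

L=399.349 V=1960.302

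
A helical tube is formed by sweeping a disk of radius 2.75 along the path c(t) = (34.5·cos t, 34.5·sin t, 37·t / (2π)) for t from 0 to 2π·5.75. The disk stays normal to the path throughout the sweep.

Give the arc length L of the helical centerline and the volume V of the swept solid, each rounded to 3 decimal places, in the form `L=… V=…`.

L=1264.453 V=30041.258

2πR = 2π·34.5 = 216.769893
per-turn = √(216.769893² + 37²) = √(46989.1866 + 1369) = √48358.1866 = 219.904949
L = 5.75 × 219.904949 = 1264.453456
V = π·2.75² × L = 23.758294 × 1264.453456 = 30041.257522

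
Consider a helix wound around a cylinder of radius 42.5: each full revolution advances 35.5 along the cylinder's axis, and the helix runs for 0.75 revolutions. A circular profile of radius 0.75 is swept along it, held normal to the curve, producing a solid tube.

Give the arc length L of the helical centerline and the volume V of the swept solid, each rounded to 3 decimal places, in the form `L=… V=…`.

L=202.039 V=357.032

2πR = 2π·42.5 = 267.035376
per-turn = √(267.035376² + 35.5²) = √(71307.8918 + 1260.25) = √72568.1418 = 269.384747
L = 0.75 × 269.384747 = 202.038560
V = π·0.75² × L = 1.767146 × 202.038560 = 357.031607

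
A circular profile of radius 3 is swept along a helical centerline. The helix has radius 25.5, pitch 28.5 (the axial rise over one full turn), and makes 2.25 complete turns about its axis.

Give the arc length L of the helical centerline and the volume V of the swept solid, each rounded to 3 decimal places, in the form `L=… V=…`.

2πR = 2π·25.5 = 160.221225
per-turn = √(160.221225² + 28.5²) = √(25670.8410 + 812.25) = √26483.0910 = 162.736262
L = 2.25 × 162.736262 = 366.156590
V = π·3² × L = 28.274334 × 366.156590 = 10352.833680

L=366.157 V=10352.834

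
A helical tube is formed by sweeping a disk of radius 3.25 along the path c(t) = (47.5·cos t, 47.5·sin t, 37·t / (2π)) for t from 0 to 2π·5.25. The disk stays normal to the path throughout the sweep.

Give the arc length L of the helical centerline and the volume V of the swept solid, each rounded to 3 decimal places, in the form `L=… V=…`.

L=1578.864 V=52391.569

2πR = 2π·47.5 = 298.451302
per-turn = √(298.451302² + 37²) = √(89073.1797 + 1369) = √90442.1797 = 300.736063
L = 5.25 × 300.736063 = 1578.864332
V = π·3.25² × L = 33.183072 × 1578.864332 = 52391.569441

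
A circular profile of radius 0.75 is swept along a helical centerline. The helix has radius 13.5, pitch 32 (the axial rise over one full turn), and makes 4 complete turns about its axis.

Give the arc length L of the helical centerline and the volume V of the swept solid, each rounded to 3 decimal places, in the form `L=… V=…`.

L=362.634 V=640.826

2πR = 2π·13.5 = 84.823002
per-turn = √(84.823002² + 32²) = √(7194.9416 + 1024) = √8218.9416 = 90.658379
L = 4 × 90.658379 = 362.633514
V = π·0.75² × L = 1.767146 × 362.633514 = 640.826316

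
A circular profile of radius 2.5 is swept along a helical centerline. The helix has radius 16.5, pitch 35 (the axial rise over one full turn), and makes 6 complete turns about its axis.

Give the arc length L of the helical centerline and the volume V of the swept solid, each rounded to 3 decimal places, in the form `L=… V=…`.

2πR = 2π·16.5 = 103.672558
per-turn = √(103.672558² + 35²) = √(10747.9992 + 1225) = √11972.9992 = 109.421201
L = 6 × 109.421201 = 656.527205
V = π·2.5² × L = 19.634954 × 656.527205 = 12890.881526

L=656.527 V=12890.882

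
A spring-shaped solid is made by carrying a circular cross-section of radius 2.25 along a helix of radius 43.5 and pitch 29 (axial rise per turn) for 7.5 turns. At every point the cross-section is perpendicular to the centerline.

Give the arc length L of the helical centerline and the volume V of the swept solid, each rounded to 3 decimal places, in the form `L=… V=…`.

2πR = 2π·43.5 = 273.318561
per-turn = √(273.318561² + 29²) = √(74703.0357 + 841) = √75544.0357 = 274.852753
L = 7.5 × 274.852753 = 2061.395646
V = π·2.25² × L = 15.904313 × 2061.395646 = 32785.081175

L=2061.396 V=32785.081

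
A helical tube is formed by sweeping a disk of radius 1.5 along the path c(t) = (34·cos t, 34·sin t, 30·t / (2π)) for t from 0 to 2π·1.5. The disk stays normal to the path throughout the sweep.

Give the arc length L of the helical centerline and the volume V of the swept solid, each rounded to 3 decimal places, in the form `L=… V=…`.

L=323.587 V=2287.300

2πR = 2π·34 = 213.628300
per-turn = √(213.628300² + 30²) = √(45637.0508 + 900) = √46537.0508 = 215.724479
L = 1.5 × 215.724479 = 323.586718
V = π·1.5² × L = 7.068583 × 323.586718 = 2287.299727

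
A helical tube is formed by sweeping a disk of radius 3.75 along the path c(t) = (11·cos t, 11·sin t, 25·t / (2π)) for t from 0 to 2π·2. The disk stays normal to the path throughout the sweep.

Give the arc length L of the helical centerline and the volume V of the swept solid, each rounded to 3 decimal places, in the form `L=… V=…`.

L=146.995 V=6494.044

2πR = 2π·11 = 69.115038
per-turn = √(69.115038² + 25²) = √(4776.8885 + 625) = √5401.8885 = 73.497541
L = 2 × 73.497541 = 146.995082
V = π·3.75² × L = 44.178647 × 146.995082 = 6494.043791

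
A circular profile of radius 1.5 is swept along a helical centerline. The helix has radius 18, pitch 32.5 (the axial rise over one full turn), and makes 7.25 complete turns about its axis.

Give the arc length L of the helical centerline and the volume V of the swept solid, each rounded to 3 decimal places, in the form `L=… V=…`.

L=853.139 V=6030.486

2πR = 2π·18 = 113.097336
per-turn = √(113.097336² + 32.5²) = √(12791.0073 + 1056.25) = √13847.2573 = 117.674370
L = 7.25 × 117.674370 = 853.139181
V = π·1.5² × L = 7.068583 × 853.139181 = 6030.485512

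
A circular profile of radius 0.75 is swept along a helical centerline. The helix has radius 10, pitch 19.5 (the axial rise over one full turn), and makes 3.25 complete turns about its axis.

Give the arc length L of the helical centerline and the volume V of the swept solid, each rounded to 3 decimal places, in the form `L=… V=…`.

L=213.812 V=377.837

2πR = 2π·10 = 62.831853
per-turn = √(62.831853² + 19.5²) = √(3947.8418 + 380.25) = √4328.0918 = 65.788234
L = 3.25 × 65.788234 = 213.811761
V = π·0.75² × L = 1.767146 × 213.811761 = 377.836570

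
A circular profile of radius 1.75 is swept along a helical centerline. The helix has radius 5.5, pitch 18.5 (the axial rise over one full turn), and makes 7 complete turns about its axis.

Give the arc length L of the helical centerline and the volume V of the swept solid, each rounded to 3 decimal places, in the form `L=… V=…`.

2πR = 2π·5.5 = 34.557519
per-turn = √(34.557519² + 18.5²) = √(1194.2221 + 342.25) = √1536.4721 = 39.197859
L = 7 × 39.197859 = 274.385011
V = π·1.75² × L = 9.621128 × 274.385011 = 2639.893179

L=274.385 V=2639.893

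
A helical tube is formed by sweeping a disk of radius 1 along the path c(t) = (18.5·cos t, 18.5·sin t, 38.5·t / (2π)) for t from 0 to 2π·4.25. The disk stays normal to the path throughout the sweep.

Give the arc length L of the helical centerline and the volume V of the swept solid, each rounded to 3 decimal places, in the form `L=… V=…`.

L=520.408 V=1634.910

2πR = 2π·18.5 = 116.238928
per-turn = √(116.238928² + 38.5²) = √(13511.4884 + 1482.25) = √14993.7384 = 122.448922
L = 4.25 × 122.448922 = 520.407917
V = π·1² × L = 3.141593 × 520.407917 = 1634.909690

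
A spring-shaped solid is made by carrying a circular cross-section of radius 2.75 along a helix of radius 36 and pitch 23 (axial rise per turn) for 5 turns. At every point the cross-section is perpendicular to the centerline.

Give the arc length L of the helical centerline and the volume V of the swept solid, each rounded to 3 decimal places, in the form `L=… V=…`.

2πR = 2π·36 = 226.194671
per-turn = √(226.194671² + 23²) = √(51164.0292 + 529) = √51693.0292 = 227.361011
L = 5 × 227.361011 = 1136.805054
V = π·2.75² × L = 23.758294 × 1136.805054 = 27008.549193

L=1136.805 V=27008.549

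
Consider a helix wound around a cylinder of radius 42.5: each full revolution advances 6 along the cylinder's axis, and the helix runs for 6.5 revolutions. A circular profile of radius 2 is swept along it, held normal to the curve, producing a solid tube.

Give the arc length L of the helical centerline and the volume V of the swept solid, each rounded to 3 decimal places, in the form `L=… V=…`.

2πR = 2π·42.5 = 267.035376
per-turn = √(267.035376² + 6²) = √(71307.8918 + 36) = √71343.8918 = 267.102774
L = 6.5 × 267.102774 = 1736.168030
V = π·2² × L = 12.566371 × 1736.168030 = 21817.330914

L=1736.168 V=21817.331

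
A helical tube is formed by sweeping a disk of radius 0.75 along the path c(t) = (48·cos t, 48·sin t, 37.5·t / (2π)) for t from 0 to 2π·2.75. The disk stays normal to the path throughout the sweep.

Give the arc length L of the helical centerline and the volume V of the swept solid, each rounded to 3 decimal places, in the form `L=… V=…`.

L=835.767 V=1476.922

2πR = 2π·48 = 301.592895
per-turn = √(301.592895² + 37.5²) = √(90958.2742 + 1406.25) = √92364.5242 = 303.915324
L = 2.75 × 303.915324 = 835.767141
V = π·0.75² × L = 1.767146 × 835.767141 = 1476.922450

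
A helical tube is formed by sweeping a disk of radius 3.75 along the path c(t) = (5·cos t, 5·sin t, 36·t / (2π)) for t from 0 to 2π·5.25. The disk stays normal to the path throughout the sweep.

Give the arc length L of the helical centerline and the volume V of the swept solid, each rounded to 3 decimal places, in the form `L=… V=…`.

2πR = 2π·5 = 31.415927
per-turn = √(31.415927² + 36²) = √(986.9604 + 1296) = √2282.9604 = 47.780335
L = 5.25 × 47.780335 = 250.846760
V = π·3.75² × L = 44.178647 × 250.846760 = 11082.070395

L=250.847 V=11082.070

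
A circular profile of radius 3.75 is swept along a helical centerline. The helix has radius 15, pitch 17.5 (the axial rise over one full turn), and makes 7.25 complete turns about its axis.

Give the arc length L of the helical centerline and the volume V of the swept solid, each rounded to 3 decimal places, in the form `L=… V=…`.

L=694.976 V=30703.086

2πR = 2π·15 = 94.247780
per-turn = √(94.247780² + 17.5²) = √(8882.6440 + 306.25) = √9188.8940 = 95.858719
L = 7.25 × 95.858719 = 694.975711
V = π·3.75² × L = 44.178647 × 694.975711 = 30703.086393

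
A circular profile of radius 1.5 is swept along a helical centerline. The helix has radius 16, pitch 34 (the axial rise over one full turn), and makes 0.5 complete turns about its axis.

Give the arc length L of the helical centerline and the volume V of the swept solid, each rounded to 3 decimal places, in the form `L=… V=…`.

L=53.062 V=375.076

2πR = 2π·16 = 100.530965
per-turn = √(100.530965² + 34²) = √(10106.4749 + 1156) = √11262.4749 = 106.124808
L = 0.5 × 106.124808 = 53.062404
V = π·1.5² × L = 7.068583 × 53.062404 = 375.076032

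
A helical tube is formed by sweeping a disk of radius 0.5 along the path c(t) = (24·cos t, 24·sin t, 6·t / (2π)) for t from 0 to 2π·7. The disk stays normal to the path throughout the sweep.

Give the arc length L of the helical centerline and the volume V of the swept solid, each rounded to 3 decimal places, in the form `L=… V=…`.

L=1056.410 V=829.703

2πR = 2π·24 = 150.796447
per-turn = √(150.796447² + 6²) = √(22739.5685 + 36) = √22775.5685 = 150.915766
L = 7 × 150.915766 = 1056.410365
V = π·0.5² × L = 0.785398 × 1056.410365 = 829.702760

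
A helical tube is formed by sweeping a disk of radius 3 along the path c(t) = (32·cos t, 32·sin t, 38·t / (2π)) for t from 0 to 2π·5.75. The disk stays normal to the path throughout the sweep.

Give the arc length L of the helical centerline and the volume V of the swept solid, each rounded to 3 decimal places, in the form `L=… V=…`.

2πR = 2π·32 = 201.061930
per-turn = √(201.061930² + 38²) = √(40425.8996 + 1444) = √41869.8996 = 204.621357
L = 5.75 × 204.621357 = 1176.572801
V = π·3² × L = 28.274334 × 1176.572801 = 33266.812217

L=1176.573 V=33266.812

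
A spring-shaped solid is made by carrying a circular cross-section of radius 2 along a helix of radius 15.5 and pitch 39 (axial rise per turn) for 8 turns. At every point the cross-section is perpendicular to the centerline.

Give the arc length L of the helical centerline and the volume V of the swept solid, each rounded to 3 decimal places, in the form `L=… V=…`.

L=839.264 V=10546.503

2πR = 2π·15.5 = 97.389372
per-turn = √(97.389372² + 39²) = √(9484.6898 + 1521) = √11005.6898 = 104.908007
L = 8 × 104.908007 = 839.264052
V = π·2² × L = 12.566371 × 839.264052 = 10546.503122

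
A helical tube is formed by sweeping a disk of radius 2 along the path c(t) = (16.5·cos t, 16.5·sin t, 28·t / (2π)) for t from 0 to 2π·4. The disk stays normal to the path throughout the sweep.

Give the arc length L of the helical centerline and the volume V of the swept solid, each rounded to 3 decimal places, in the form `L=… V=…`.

2πR = 2π·16.5 = 103.672558
per-turn = √(103.672558² + 28²) = √(10747.9992 + 784) = √11531.9992 = 107.387146
L = 4 × 107.387146 = 429.548585
V = π·2² × L = 12.566371 × 429.548585 = 5397.866719

L=429.549 V=5397.867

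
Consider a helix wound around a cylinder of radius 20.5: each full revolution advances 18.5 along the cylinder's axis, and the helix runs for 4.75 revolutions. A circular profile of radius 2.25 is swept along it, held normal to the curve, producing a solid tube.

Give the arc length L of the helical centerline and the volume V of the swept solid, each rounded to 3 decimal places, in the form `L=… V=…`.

L=618.104 V=9830.513

2πR = 2π·20.5 = 128.805299
per-turn = √(128.805299² + 18.5²) = √(16590.8050 + 342.25) = √16933.0550 = 130.127073
L = 4.75 × 130.127073 = 618.103594
V = π·2.25² × L = 15.904313 × 618.103594 = 9830.512913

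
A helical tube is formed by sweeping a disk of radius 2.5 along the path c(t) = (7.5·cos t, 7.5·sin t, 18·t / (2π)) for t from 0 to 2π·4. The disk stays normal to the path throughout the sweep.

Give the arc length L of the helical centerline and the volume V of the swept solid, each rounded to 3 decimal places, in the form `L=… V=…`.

2πR = 2π·7.5 = 47.123890
per-turn = √(47.123890² + 18²) = √(2220.6610 + 324) = √2544.6610 = 50.444633
L = 4 × 50.444633 = 201.778532
V = π·2.5² × L = 19.634954 × 201.778532 = 3961.912205

L=201.779 V=3961.912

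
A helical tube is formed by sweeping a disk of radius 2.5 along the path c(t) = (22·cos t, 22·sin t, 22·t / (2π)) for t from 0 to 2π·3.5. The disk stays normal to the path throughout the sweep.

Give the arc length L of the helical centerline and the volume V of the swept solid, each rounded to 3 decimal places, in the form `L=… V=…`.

L=489.894 V=9619.054

2πR = 2π·22 = 138.230077
per-turn = √(138.230077² + 22²) = √(19107.5541 + 484) = √19591.5541 = 139.969833
L = 3.5 × 139.969833 = 489.894415
V = π·2.5² × L = 19.634954 × 489.894415 = 9619.054348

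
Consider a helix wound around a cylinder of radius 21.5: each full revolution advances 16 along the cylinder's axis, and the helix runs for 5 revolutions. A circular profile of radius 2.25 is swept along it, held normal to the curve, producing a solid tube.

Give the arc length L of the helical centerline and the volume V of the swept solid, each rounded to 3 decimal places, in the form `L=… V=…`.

L=680.164 V=10817.534

2πR = 2π·21.5 = 135.088484
per-turn = √(135.088484² + 16²) = √(18248.8985 + 256) = √18504.8985 = 136.032711
L = 5 × 136.032711 = 680.163556
V = π·2.25² × L = 15.904313 × 680.163556 = 10817.533962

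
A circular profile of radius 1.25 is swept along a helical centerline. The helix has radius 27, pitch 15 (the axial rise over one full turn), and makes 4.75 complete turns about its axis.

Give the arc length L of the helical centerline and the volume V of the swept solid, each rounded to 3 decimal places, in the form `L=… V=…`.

2πR = 2π·27 = 169.646003
per-turn = √(169.646003² + 15²) = √(28779.7664 + 225) = √29004.7664 = 170.307858
L = 4.75 × 170.307858 = 808.962325
V = π·1.25² × L = 4.908739 × 808.962325 = 3970.984525

L=808.962 V=3970.985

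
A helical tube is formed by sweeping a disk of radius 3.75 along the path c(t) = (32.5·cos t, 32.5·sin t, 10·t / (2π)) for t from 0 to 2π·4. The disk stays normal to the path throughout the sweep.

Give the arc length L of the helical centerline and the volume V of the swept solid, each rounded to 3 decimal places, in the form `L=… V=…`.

2πR = 2π·32.5 = 204.203522
per-turn = √(204.203522² + 10²) = √(41699.0786 + 100) = √41799.0786 = 204.448230
L = 4 × 204.448230 = 817.792918
V = π·3.75² × L = 44.178647 × 817.792918 = 36128.984412

L=817.793 V=36128.984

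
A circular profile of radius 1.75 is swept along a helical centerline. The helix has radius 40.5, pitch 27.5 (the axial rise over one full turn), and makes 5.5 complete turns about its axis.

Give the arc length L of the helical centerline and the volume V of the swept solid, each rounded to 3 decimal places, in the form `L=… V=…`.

L=1407.728 V=13543.935

2πR = 2π·40.5 = 254.469005
per-turn = √(254.469005² + 27.5²) = √(64754.4745 + 756.25) = √65510.7245 = 255.950629
L = 5.5 × 255.950629 = 1407.728459
V = π·1.75² × L = 9.621128 × 1407.728459 = 13543.934995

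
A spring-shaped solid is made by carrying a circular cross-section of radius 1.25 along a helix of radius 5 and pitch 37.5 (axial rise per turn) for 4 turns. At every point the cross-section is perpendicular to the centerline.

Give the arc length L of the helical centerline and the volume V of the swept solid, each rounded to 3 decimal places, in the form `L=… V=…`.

2πR = 2π·5 = 31.415927
per-turn = √(31.415927² + 37.5²) = √(986.9604 + 1406.25) = √2393.2104 = 48.920450
L = 4 × 48.920450 = 195.681800
V = π·1.25² × L = 4.908739 × 195.681800 = 960.550792

L=195.682 V=960.551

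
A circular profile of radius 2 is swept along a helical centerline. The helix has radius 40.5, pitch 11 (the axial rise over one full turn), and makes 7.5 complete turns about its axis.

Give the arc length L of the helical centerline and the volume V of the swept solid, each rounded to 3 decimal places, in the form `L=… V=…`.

L=1910.300 V=24005.536

2πR = 2π·40.5 = 254.469005
per-turn = √(254.469005² + 11²) = √(64754.4745 + 121) = √64875.4745 = 254.706644
L = 7.5 × 254.706644 = 1910.299830
V = π·2² × L = 12.566371 × 1910.299830 = 24005.535644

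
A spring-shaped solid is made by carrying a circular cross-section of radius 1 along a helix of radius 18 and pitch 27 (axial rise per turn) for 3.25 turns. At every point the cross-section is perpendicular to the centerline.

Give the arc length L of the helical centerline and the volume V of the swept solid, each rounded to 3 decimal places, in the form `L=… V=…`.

2πR = 2π·18 = 113.097336
per-turn = √(113.097336² + 27²) = √(12791.0073 + 729) = √13520.0073 = 116.275566
L = 3.25 × 116.275566 = 377.895590
V = π·1² × L = 3.141593 × 377.895590 = 1187.194010

L=377.896 V=1187.194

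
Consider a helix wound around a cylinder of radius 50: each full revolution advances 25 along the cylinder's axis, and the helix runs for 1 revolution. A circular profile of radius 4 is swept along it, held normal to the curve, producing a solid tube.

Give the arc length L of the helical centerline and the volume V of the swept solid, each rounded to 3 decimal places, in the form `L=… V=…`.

2πR = 2π·50 = 314.159265
per-turn = √(314.159265² + 25²) = √(98696.0440 + 625) = √99321.0440 = 315.152414
L = 1 × 315.152414 = 315.152414
V = π·4² × L = 50.265482 × 315.152414 = 15841.288134

L=315.152 V=15841.288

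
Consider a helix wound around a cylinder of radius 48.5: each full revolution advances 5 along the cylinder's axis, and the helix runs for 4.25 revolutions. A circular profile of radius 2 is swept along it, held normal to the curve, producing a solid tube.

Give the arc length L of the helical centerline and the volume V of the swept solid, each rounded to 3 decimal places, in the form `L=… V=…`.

L=1295.296 V=16277.168

2πR = 2π·48.5 = 304.734487
per-turn = √(304.734487² + 5²) = √(92863.1078 + 25) = √92888.1078 = 304.775504
L = 4.25 × 304.775504 = 1295.295892
V = π·2² × L = 12.566371 × 1295.295892 = 16277.168232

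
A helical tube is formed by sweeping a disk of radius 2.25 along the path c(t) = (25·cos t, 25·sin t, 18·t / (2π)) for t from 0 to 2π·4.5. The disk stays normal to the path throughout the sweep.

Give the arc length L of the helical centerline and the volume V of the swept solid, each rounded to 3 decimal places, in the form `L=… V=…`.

L=711.484 V=11315.667

2πR = 2π·25 = 157.079633
per-turn = √(157.079633² + 18²) = √(24674.0110 + 324) = √24998.0110 = 158.107593
L = 4.5 × 158.107593 = 711.484169
V = π·2.25² × L = 15.904313 × 711.484169 = 11315.666783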